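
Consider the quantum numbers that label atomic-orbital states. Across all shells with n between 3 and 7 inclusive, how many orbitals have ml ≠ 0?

110

Count contributing orbitals for each principal shell:
n=3 → 6; n=4 → 12; n=5 → 20; n=6 → 30; n=7 → 42.
Total orbitals: 6 + 12 + 20 + 30 + 42 = 110.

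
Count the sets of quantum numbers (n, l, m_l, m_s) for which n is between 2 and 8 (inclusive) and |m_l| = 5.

24

Work shell by shell — for each n, count the (l, m_l) pairs that satisfy |m_l| = 5:
n=6 → 2; n=7 → 4; n=8 → 6.
Orbitals: 2 + 4 + 6 = 12. Including both spin states (m_s = ±1/2) gives 2 × 12 = 24 states.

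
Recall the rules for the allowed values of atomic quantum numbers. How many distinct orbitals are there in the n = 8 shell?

64

The n = 8 shell contains n² = 8² = 64 orbitals.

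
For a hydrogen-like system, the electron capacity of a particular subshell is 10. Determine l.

2(2l+1) = 10 ⇒ 2l+1 = 5 ⇒ l = 2.

l = 2 (d)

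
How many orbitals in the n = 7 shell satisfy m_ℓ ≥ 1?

For n = 7, ℓ ranges over 0 … 6.
Contributions: ℓ=1 → 1; ℓ=2 → 2; ℓ=3 → 3; ℓ=4 → 4; ℓ=5 → 5; ℓ=6 → 6.
Total orbitals: 1 + 2 + 3 + 4 + 5 + 6 = 21.

21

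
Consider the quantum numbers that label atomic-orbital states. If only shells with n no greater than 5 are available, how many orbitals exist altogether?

55

Total orbitals = 1² + 2² + 3² + 4² + 5² = 55.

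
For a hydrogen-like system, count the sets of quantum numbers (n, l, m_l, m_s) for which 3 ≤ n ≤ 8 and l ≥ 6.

Treat each shell separately and count matching orbitals:
n=7 → 13; n=8 → 28.
Orbitals: 13 + 28 = 41. Including both spin states (m_s = ±1/2) gives 2 × 41 = 82 states.

82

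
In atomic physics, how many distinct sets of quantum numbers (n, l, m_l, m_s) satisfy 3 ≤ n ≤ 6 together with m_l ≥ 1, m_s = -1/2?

Count contributing orbitals for each principal shell:
n=3 → 3; n=4 → 6; n=5 → 10; n=6 → 15.
Orbitals: 3 + 6 + 10 + 15 = 34. With m_s fixed to -1/2 there is one state per orbital, so 34 states.

34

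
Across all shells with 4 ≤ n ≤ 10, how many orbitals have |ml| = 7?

Per-shell orbital counts meeting the constraint:
n=8 → 2; n=9 → 4; n=10 → 6.
Total orbitals: 2 + 4 + 6 = 12.

12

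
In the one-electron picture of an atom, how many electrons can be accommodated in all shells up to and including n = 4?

Total orbitals = 1² + 2² + 3² + 4² = 30. Doubling for spin gives 60 electrons.

60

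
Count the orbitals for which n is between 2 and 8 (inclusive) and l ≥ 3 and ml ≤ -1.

Per-shell orbital counts meeting the constraint:
n=4 → 3; n=5 → 7; n=6 → 12; n=7 → 18; n=8 → 25.
Total orbitals: 3 + 7 + 12 + 18 + 25 = 65.

65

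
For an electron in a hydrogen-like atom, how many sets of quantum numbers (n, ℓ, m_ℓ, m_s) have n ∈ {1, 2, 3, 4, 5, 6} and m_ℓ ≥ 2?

40

Count contributing orbitals for each principal shell:
n=3 → 1; n=4 → 3; n=5 → 6; n=6 → 10.
Orbitals: 1 + 3 + 6 + 10 = 20. Including both spin states (m_s = ±1/2) gives 2 × 20 = 40 states.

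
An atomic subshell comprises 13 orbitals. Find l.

l = 6 (i)

2l+1 = 13 gives l = 6.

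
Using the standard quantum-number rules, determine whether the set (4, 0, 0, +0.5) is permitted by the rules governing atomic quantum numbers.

n = 4 is a positive integer. l = 0 satisfies 0 ≤ l ≤ n−1 = 3. ml = 0 lies in the range −l … +l (here 0). ms = +1/2 is one of ±1/2.
All four constraints are satisfied.

Yes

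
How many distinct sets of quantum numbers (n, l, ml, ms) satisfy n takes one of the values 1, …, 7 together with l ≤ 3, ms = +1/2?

Count contributing orbitals for each principal shell:
n=1 → 1; n=2 → 4; n=3 → 9; n=4 → 16; n=5 → 16; n=6 → 16; n=7 → 16.
Orbitals: 1 + 4 + 9 + 16 + 16 + 16 + 16 = 78. With ms fixed to +1/2 there is one state per orbital, so 78 states.

78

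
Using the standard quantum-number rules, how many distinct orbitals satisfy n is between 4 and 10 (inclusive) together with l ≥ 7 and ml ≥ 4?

28

Treat each shell separately and count matching orbitals:
n=8 → 4; n=9 → 9; n=10 → 15.
Total orbitals: 4 + 9 + 15 = 28.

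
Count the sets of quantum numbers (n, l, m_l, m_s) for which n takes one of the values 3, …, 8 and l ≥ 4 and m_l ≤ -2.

Work shell by shell — for each n, count the (l, m_l) pairs that satisfy l ≥ 4 and m_l ≤ -2:
n=5 → 3; n=6 → 7; n=7 → 12; n=8 → 18.
Orbitals: 3 + 7 + 12 + 18 = 40. Including both spin states (m_s = ±1/2) gives 2 × 40 = 80 states.

80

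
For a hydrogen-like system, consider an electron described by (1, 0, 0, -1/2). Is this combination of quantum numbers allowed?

Allowed

n = 1 is a positive integer. ℓ = 0 satisfies 0 ≤ ℓ ≤ n−1 = 0. m_ℓ = 0 lies in the range −ℓ … +ℓ (here 0). m_s = -1/2 is one of ±1/2.
All four constraints are satisfied.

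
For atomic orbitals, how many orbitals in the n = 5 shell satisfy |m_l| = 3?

4

With n = 5 the allowed l are 0, 1, …, 4.
Per l-value: l=3 → 2; l=4 → 2.
Total orbitals: 2 + 2 = 4.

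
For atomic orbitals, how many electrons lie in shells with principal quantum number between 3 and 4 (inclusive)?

50

Shell n has n² orbitals: 3²=9 + 4²=16 = 25 orbitals.
Two spin states per orbital: 2 × 25 = 50 electrons.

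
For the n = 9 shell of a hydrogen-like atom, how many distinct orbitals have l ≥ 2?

For n = 9, l ranges over 0 … 8.
Per l-value: l=2 → 5; l=3 → 7; l=4 → 9; l=5 → 11; l=6 → 13; l=7 → 15; l=8 → 17.
Total orbitals: 5 + 7 + 9 + 11 + 13 + 15 + 17 = 77.

77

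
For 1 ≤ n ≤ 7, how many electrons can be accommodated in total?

Total orbitals = 1² + 2² + 3² + 4² + 5² + 6² + 7² = 140. Doubling for spin gives 280 electrons.

280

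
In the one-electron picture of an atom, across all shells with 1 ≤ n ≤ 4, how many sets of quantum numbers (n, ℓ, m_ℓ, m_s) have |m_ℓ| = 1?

24

Count contributing orbitals for each principal shell:
n=2 → 2; n=3 → 4; n=4 → 6.
Orbitals: 2 + 4 + 6 = 12. Including both spin states (m_s = ±1/2) gives 2 × 12 = 24 states.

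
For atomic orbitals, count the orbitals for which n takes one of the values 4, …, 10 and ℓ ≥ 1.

364

Per-shell orbital counts meeting the constraint:
n=4 → 15; n=5 → 24; n=6 → 35; n=7 → 48; n=8 → 63; n=9 → 80; n=10 → 99.
Total orbitals: 15 + 24 + 35 + 48 + 63 + 80 + 99 = 364.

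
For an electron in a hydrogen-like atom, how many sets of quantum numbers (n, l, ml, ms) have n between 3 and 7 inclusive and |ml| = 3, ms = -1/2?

20

Count contributing orbitals for each principal shell:
n=4 → 2; n=5 → 4; n=6 → 6; n=7 → 8.
Orbitals: 2 + 4 + 6 + 8 = 20. With ms fixed to -1/2 there is one state per orbital, so 20 states.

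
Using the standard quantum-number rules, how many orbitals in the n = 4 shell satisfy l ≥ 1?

Go through l = 0, …, 3 (the values permitted for n = 4).
Per l-value: l=1 → 3; l=2 → 5; l=3 → 7.
Total orbitals: 3 + 5 + 7 = 15.

15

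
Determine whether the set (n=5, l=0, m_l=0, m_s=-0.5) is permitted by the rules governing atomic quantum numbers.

Valid

n = 5 is a positive integer. l = 0 satisfies 0 ≤ l ≤ n−1 = 4. m_l = 0 lies in the range −l … +l (here 0). m_s = -1/2 is one of ±1/2.
All four constraints are satisfied.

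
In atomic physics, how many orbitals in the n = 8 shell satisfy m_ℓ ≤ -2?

Go through ℓ = 0, …, 7 (the values permitted for n = 8).
Per ℓ-value: ℓ=2 → 1; ℓ=3 → 2; ℓ=4 → 3; ℓ=5 → 4; ℓ=6 → 5; ℓ=7 → 6.
Total orbitals: 1 + 2 + 3 + 4 + 5 + 6 = 21.

21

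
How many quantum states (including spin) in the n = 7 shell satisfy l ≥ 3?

With n = 7 the allowed l are 0, 1, …, 6.
Contributions: l=3 → 7; l=4 → 9; l=5 → 11; l=6 → 13.
Orbitals: 7 + 9 + 11 + 13 = 40. Each orbital carries two spin states, so 40 × 2 = 80 states.

80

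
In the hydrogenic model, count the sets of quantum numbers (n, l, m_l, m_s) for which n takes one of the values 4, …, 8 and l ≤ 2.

Go shell by shell, enumerating (l, m_l) with l ≤ 2:
n=4 → 9; n=5 → 9; n=6 → 9; n=7 → 9; n=8 → 9.
Orbitals: 9 + 9 + 9 + 9 + 9 = 45. Including both spin states (m_s = ±1/2) gives 2 × 45 = 90 states.

90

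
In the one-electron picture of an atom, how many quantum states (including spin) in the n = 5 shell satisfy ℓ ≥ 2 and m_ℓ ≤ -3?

With n = 5 the allowed ℓ are 0, 1, …, 4.
Orbitals with ℓ ≥ 2 and m_ℓ ≤ -3, by ℓ: ℓ=3 → 1; ℓ=4 → 2.
Orbitals: 1 + 2 = 3. Each orbital carries two spin states, so 3 × 2 = 6 states.

6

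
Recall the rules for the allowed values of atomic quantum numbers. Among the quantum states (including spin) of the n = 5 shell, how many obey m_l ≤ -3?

Contributions: l=3 → 1; l=4 → 2.
Orbitals: 1 + 2 = 3. Each orbital carries two spin states, so 3 × 2 = 6 states.

6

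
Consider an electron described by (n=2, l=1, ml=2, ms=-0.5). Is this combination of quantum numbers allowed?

The magnetic quantum number must satisfy −l ≤ ml ≤ l. With l = 1, ml can only be -1, 0, 1, so ml = 2 is forbidden.

Not allowed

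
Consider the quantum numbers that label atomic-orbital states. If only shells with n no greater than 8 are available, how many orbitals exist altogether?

204

Total orbitals = 1² + 2² + 3² + 4² + 5² + 6² + 7² + 8² = 204.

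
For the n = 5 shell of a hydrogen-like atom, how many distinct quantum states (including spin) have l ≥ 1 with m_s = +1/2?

24

Go through l = 0, …, 4 (the values permitted for n = 5).
Per l-value: l=1 → 3; l=2 → 5; l=3 → 7; l=4 → 9.
Orbitals: 3 + 5 + 7 + 9 = 24. With m_s fixed to a single value there is one state per orbital, giving 24 states.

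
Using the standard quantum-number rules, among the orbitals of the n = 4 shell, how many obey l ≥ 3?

For n = 4, l ranges over 0 … 3.
Per l-value: l=3 → 7.
Total orbitals: 7.

7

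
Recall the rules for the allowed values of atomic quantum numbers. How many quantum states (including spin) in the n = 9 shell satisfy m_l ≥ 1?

The n = 9 shell has l = 0 through 8; check each.
The (l, m_l) pairs meeting m_l ≥ 1 give: l=1 → 1; l=2 → 2; l=3 → 3; l=4 → 4; l=5 → 5; l=6 → 6; l=7 → 7; l=8 → 8.
Orbitals: 1 + 2 + 3 + 4 + 5 + 6 + 7 + 8 = 36. Each orbital carries two spin states, so 36 × 2 = 72 states.

72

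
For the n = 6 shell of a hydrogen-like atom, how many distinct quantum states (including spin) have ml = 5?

2

For n = 6, l ranges over 0 … 5.
Per l-value: l=5 → 1.
Orbitals: 1. Each orbital carries two spin states, so 1 × 2 = 2 states.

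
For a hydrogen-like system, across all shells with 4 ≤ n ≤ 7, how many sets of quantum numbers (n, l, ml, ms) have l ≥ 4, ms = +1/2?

Per-shell orbital counts meeting the constraint:
n=5 → 9; n=6 → 20; n=7 → 33.
Orbitals: 9 + 20 + 33 = 62. With ms fixed to +1/2 there is one state per orbital, so 62 states.

62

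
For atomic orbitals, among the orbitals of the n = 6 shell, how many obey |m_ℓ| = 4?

4

Contributions: ℓ=4 → 2; ℓ=5 → 2.
Total orbitals: 2 + 2 = 4.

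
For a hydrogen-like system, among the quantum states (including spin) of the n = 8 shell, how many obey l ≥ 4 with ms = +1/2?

48

Orbitals with l ≥ 4, by l: l=4 → 9; l=5 → 11; l=6 → 13; l=7 → 15.
Orbitals: 9 + 11 + 13 + 15 = 48. With ms fixed to a single value there is one state per orbital, giving 48 states.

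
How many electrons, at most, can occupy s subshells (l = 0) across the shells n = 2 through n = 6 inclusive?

An s subshell (l = 0) exists for every n ≥ 1, so shells n = 2, 3, 4, 5, 6 each contribute one — 5 subshells.
Since each s subshell holds 2(2·0+1) = 2 electrons, the total is 5 × 2 = 10.

10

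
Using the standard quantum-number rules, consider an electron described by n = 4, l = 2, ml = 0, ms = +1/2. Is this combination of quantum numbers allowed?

n = 4 is a positive integer. l = 2 satisfies 0 ≤ l ≤ n−1 = 3. ml = 0 lies in the range −l … +l (here −2 … 2). ms = +1/2 is one of ±1/2.
All four constraints are satisfied.

Allowed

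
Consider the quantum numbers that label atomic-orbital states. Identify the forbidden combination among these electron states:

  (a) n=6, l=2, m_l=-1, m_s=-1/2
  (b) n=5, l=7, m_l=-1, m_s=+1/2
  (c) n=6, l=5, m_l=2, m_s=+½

(b) has l = 7 ≥ n = 5, violating 0 ≤ l ≤ n−1.
The remaining sets (a), (c) satisfy all four rules.

(b)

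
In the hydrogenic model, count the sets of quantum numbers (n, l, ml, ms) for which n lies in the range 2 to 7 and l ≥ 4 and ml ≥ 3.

Work shell by shell — for each n, count the (l, ml) pairs that satisfy l ≥ 4 and ml ≥ 3:
n=5 → 2; n=6 → 5; n=7 → 9.
Orbitals: 2 + 5 + 9 = 16. Including both spin states (ms = ±1/2) gives 2 × 16 = 32 states.

32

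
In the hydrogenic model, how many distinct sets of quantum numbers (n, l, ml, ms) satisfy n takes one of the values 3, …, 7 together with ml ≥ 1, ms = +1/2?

Work shell by shell — for each n, count the (l, ml) pairs that satisfy ml ≥ 1:
n=3 → 3; n=4 → 6; n=5 → 10; n=6 → 15; n=7 → 21.
Orbitals: 3 + 6 + 10 + 15 + 21 = 55. With ms fixed to +1/2 there is one state per orbital, so 55 states.

55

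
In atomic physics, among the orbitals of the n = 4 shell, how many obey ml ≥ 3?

1

For n = 4, l ranges over 0 … 3.
The (l, ml) pairs meeting ml ≥ 3 give: l=3 → 1.
Total orbitals: 1.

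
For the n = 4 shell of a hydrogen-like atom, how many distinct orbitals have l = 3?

7

With n = 4 the allowed l are 0, 1, …, 3.
Per l-value: l=3 → 7.
Total orbitals: 7.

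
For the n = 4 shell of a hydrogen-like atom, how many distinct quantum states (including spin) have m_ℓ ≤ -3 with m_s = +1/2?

1

For n = 4, ℓ ranges over 0 … 3.
Orbitals with m_ℓ ≤ -3, by ℓ: ℓ=3 → 1.
Orbitals: 1. With m_s fixed to a single value there is one state per orbital, giving 1 state.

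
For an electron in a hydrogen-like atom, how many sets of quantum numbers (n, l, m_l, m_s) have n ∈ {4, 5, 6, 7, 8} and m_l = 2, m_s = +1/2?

20

Go shell by shell, enumerating (l, m_l) with m_l = 2:
n=4 → 2; n=5 → 3; n=6 → 4; n=7 → 5; n=8 → 6.
Orbitals: 2 + 3 + 4 + 5 + 6 = 20. With m_s fixed to +1/2 there is one state per orbital, so 20 states.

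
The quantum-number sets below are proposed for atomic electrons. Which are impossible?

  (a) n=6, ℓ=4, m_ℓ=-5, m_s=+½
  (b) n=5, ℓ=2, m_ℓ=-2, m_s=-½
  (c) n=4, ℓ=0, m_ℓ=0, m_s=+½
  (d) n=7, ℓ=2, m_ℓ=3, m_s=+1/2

(a) and (d)

(a) has |m_ℓ| = 5 > ℓ = 4, violating −ℓ ≤ m_ℓ ≤ ℓ.
(d) has |m_ℓ| = 3 > ℓ = 2, violating −ℓ ≤ m_ℓ ≤ ℓ.
The remaining sets (b), (c) satisfy all four rules.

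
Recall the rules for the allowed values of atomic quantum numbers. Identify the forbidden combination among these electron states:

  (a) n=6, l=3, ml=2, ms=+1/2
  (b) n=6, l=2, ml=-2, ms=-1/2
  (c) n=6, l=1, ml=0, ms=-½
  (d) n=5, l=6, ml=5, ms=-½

(d) has l = 6 ≥ n = 5, violating 0 ≤ l ≤ n−1.
The remaining sets (a), (b), (c) satisfy all four rules.

(d)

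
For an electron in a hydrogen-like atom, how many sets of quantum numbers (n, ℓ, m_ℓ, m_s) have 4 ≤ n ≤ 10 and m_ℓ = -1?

Work shell by shell — for each n, count the (ℓ, m_ℓ) pairs that satisfy m_ℓ = -1:
n=4 → 3; n=5 → 4; n=6 → 5; n=7 → 6; n=8 → 7; n=9 → 8; n=10 → 9.
Orbitals: 3 + 4 + 5 + 6 + 7 + 8 + 9 = 42. Including both spin states (m_s = ±1/2) gives 2 × 42 = 84 states.

84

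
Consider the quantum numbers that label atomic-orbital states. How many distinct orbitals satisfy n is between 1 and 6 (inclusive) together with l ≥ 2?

70

Work shell by shell — for each n, count the (l, m_l) pairs that satisfy l ≥ 2:
n=3 → 5; n=4 → 12; n=5 → 21; n=6 → 32.
Total orbitals: 5 + 12 + 21 + 32 = 70.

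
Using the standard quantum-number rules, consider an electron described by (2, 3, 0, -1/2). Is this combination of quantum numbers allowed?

The orbital quantum number must satisfy 0 ≤ l ≤ n−1. With n = 2 the allowed l values are 0, 1, so l = 3 is out of range.

Not allowed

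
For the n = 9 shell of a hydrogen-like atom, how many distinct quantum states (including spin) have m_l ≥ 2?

Contributions: l=2 → 1; l=3 → 2; l=4 → 3; l=5 → 4; l=6 → 5; l=7 → 6; l=8 → 7.
Orbitals: 1 + 2 + 3 + 4 + 5 + 6 + 7 = 28. Each orbital carries two spin states, so 28 × 2 = 56 states.

56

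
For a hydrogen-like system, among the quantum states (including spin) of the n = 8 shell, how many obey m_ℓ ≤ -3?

30

Go through ℓ = 0, …, 7 (the values permitted for n = 8).
Per ℓ-value: ℓ=3 → 1; ℓ=4 → 2; ℓ=5 → 3; ℓ=6 → 4; ℓ=7 → 5.
Orbitals: 1 + 2 + 3 + 4 + 5 = 15. Each orbital carries two spin states, so 15 × 2 = 30 states.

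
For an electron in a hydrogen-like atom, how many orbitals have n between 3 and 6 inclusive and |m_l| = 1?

28

Go shell by shell, enumerating (l, m_l) with |m_l| = 1:
n=3 → 4; n=4 → 6; n=5 → 8; n=6 → 10.
Total orbitals: 4 + 6 + 8 + 10 = 28.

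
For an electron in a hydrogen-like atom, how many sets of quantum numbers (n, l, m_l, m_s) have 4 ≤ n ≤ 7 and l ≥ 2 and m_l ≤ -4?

20

Work shell by shell — for each n, count the (l, m_l) pairs that satisfy l ≥ 2 and m_l ≤ -4:
n=5 → 1; n=6 → 3; n=7 → 6.
Orbitals: 1 + 3 + 6 = 10. Including both spin states (m_s = ±1/2) gives 2 × 10 = 20 states.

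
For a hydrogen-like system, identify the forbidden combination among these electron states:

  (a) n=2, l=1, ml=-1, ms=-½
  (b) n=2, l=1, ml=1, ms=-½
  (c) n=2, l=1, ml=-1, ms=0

(c)

(c) has ms = 0, but an electron's spin must be ±1/2.
The remaining sets (a), (b) satisfy all four rules.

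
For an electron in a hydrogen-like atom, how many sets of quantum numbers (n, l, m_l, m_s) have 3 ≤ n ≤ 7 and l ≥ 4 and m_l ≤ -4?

20

Count contributing orbitals for each principal shell:
n=5 → 1; n=6 → 3; n=7 → 6.
Orbitals: 1 + 3 + 6 = 10. Including both spin states (m_s = ±1/2) gives 2 × 10 = 20 states.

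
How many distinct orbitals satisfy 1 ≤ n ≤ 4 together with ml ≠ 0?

20

Per-shell orbital counts meeting the constraint:
n=2 → 2; n=3 → 6; n=4 → 12.
Total orbitals: 2 + 6 + 12 = 20.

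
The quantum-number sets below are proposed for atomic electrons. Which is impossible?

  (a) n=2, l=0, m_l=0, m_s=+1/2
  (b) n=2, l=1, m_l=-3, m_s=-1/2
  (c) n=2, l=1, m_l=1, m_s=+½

(b) has |m_l| = 3 > l = 1, violating −l ≤ m_l ≤ l.
The remaining sets (a), (c) satisfy all four rules.

(b)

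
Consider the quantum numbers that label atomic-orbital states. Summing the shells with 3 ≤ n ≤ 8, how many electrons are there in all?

Shell n has n² orbitals: 3²=9 + 4²=16 + 5²=25 + 6²=36 + 7²=49 + 8²=64 = 199 orbitals.
Two spin states per orbital: 2 × 199 = 398 electrons.

398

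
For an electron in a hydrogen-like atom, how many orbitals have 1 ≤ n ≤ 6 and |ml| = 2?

Treat each shell separately and count matching orbitals:
n=3 → 2; n=4 → 4; n=5 → 6; n=6 → 8.
Total orbitals: 2 + 4 + 6 + 8 = 20.

20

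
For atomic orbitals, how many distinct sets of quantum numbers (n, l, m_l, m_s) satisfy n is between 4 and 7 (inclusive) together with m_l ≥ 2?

Treat each shell separately and count matching orbitals:
n=4 → 3; n=5 → 6; n=6 → 10; n=7 → 15.
Orbitals: 3 + 6 + 10 + 15 = 34. Including both spin states (m_s = ±1/2) gives 2 × 34 = 68 states.

68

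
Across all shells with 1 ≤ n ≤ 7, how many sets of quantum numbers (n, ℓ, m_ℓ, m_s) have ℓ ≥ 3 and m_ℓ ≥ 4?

For each n in the range, tally the orbitals obeying ℓ ≥ 3 and m_ℓ ≥ 4:
n=5 → 1; n=6 → 3; n=7 → 6.
Orbitals: 1 + 3 + 6 = 10. Including both spin states (m_s = ±1/2) gives 2 × 10 = 20 states.

20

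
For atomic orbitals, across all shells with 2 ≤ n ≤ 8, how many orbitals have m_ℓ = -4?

Per-shell orbital counts meeting the constraint:
n=5 → 1; n=6 → 2; n=7 → 3; n=8 → 4.
Total orbitals: 1 + 2 + 3 + 4 = 10.

10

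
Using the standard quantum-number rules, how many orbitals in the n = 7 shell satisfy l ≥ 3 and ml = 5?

For n = 7, l ranges over 0 … 6.
Orbitals with l ≥ 3 and ml = 5, by l: l=5 → 1; l=6 → 1.
Total orbitals: 1 + 1 = 2.

2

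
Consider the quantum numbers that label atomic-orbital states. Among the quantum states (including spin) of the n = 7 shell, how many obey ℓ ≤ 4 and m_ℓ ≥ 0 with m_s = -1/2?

15

The n = 7 shell has ℓ = 0 through 6; check each.
Contributions: ℓ=0 → 1; ℓ=1 → 2; ℓ=2 → 3; ℓ=3 → 4; ℓ=4 → 5.
Orbitals: 1 + 2 + 3 + 4 + 5 = 15. With m_s fixed to a single value there is one state per orbital, giving 15 states.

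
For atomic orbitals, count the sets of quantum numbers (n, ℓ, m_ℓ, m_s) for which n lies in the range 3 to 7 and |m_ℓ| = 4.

24

For each n in the range, tally the orbitals obeying |m_ℓ| = 4:
n=5 → 2; n=6 → 4; n=7 → 6.
Orbitals: 2 + 4 + 6 = 12. Including both spin states (m_s = ±1/2) gives 2 × 12 = 24 states.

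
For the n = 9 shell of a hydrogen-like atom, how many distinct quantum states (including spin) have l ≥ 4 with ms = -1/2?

Contributions: l=4 → 9; l=5 → 11; l=6 → 13; l=7 → 15; l=8 → 17.
Orbitals: 9 + 11 + 13 + 15 + 17 = 65. With ms fixed to a single value there is one state per orbital, giving 65 states.

65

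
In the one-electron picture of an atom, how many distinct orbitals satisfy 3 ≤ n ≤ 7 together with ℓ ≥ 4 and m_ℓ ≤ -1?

28

Go shell by shell, enumerating (ℓ, m_ℓ) with ℓ ≥ 4 and m_ℓ ≤ -1:
n=5 → 4; n=6 → 9; n=7 → 15.
Total orbitals: 4 + 9 + 15 = 28.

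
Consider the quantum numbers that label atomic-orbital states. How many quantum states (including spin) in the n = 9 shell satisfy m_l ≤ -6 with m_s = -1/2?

6

For n = 9, l ranges over 0 … 8.
The (l, m_l) pairs meeting m_l ≤ -6 give: l=6 → 1; l=7 → 2; l=8 → 3.
Orbitals: 1 + 2 + 3 = 6. With m_s fixed to a single value there is one state per orbital, giving 6 states.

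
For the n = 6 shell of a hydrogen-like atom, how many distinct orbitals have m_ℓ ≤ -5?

1

For n = 6, ℓ ranges over 0 … 5.
Contributions: ℓ=5 → 1.
Total orbitals: 1.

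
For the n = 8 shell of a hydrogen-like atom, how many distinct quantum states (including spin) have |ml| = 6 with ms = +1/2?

4

The n = 8 shell has l = 0 through 7; check each.
Contributions: l=6 → 2; l=7 → 2.
Orbitals: 2 + 2 = 4. With ms fixed to a single value there is one state per orbital, giving 4 states.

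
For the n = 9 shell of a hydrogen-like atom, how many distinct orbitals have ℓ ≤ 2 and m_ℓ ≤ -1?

3

The (ℓ, m_ℓ) pairs meeting ℓ ≤ 2 and m_ℓ ≤ -1 give: ℓ=1 → 1; ℓ=2 → 2.
Total orbitals: 1 + 2 = 3.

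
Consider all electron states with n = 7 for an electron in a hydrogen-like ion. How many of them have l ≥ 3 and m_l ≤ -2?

Orbitals with l ≥ 3 and m_l ≤ -2, by l: l=3 → 2; l=4 → 3; l=5 → 4; l=6 → 5.
Orbitals: 2 + 3 + 4 + 5 = 14. Each orbital carries two spin states, so 14 × 2 = 28 states.

28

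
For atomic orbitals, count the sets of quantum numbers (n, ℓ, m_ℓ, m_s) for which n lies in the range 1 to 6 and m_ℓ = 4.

Count contributing orbitals for each principal shell:
n=5 → 1; n=6 → 2.
Orbitals: 1 + 2 = 3. Including both spin states (m_s = ±1/2) gives 2 × 3 = 6 states.

6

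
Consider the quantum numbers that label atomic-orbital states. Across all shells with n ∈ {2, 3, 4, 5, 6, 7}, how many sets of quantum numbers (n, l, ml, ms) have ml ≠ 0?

Treat each shell separately and count matching orbitals:
n=2 → 2; n=3 → 6; n=4 → 12; n=5 → 20; n=6 → 30; n=7 → 42.
Orbitals: 2 + 6 + 12 + 20 + 30 + 42 = 112. Including both spin states (ms = ±1/2) gives 2 × 112 = 224 states.

224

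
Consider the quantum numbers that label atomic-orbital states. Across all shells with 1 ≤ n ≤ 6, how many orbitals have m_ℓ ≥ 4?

Go shell by shell, enumerating (ℓ, m_ℓ) with m_ℓ ≥ 4:
n=5 → 1; n=6 → 3.
Total orbitals: 1 + 3 = 4.

4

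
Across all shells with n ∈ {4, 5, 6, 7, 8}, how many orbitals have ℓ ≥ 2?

Per-shell orbital counts meeting the constraint:
n=4 → 12; n=5 → 21; n=6 → 32; n=7 → 45; n=8 → 60.
Total orbitals: 12 + 21 + 32 + 45 + 60 = 170.

170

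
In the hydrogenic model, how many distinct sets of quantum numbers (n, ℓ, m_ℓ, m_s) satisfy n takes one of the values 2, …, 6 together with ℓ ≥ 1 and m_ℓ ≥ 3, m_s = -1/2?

Per-shell orbital counts meeting the constraint:
n=4 → 1; n=5 → 3; n=6 → 6.
Orbitals: 1 + 3 + 6 = 10. With m_s fixed to -1/2 there is one state per orbital, so 10 states.

10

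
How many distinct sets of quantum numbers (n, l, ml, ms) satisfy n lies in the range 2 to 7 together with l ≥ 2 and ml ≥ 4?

20

Treat each shell separately and count matching orbitals:
n=5 → 1; n=6 → 3; n=7 → 6.
Orbitals: 1 + 3 + 6 = 10. Including both spin states (ms = ±1/2) gives 2 × 10 = 20 states.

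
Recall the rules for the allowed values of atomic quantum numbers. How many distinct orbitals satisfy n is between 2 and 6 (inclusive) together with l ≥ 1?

85

Per-shell orbital counts meeting the constraint:
n=2 → 3; n=3 → 8; n=4 → 15; n=5 → 24; n=6 → 35.
Total orbitals: 3 + 8 + 15 + 24 + 35 = 85.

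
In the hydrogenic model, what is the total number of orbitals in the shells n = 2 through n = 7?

139

Shell n has n² orbitals: 2²=4 + 3²=9 + 4²=16 + 5²=25 + 6²=36 + 7²=49 = 139 orbitals.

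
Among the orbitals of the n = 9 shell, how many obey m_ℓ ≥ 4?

Per ℓ-value: ℓ=4 → 1; ℓ=5 → 2; ℓ=6 → 3; ℓ=7 → 4; ℓ=8 → 5.
Total orbitals: 1 + 2 + 3 + 4 + 5 = 15.

15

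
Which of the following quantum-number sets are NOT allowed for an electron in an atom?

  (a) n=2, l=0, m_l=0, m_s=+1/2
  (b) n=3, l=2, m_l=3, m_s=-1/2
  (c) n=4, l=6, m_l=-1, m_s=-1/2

(b) has |m_l| = 3 > l = 2, violating −l ≤ m_l ≤ l.
(c) has l = 6 ≥ n = 4, violating 0 ≤ l ≤ n−1.
The remaining set (a) satisfies all four rules.

(b) and (c)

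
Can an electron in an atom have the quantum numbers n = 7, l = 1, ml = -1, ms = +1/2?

n = 7 is a positive integer. l = 1 satisfies 0 ≤ l ≤ n−1 = 6. ml = -1 lies in the range −l … +l (here −1 … 1). ms = +1/2 is one of ±1/2.
All four constraints are satisfied.

Yes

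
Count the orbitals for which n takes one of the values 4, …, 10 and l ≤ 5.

221

Go shell by shell, enumerating (l, ml) with l ≤ 5:
n=4 → 16; n=5 → 25; n=6 → 36; n=7 → 36; n=8 → 36; n=9 → 36; n=10 → 36.
Total orbitals: 16 + 25 + 36 + 36 + 36 + 36 + 36 = 221.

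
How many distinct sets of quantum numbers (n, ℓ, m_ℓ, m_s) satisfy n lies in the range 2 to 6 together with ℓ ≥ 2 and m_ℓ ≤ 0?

80

Work shell by shell — for each n, count the (ℓ, m_ℓ) pairs that satisfy ℓ ≥ 2 and m_ℓ ≤ 0:
n=3 → 3; n=4 → 7; n=5 → 12; n=6 → 18.
Orbitals: 3 + 7 + 12 + 18 = 40. Including both spin states (m_s = ±1/2) gives 2 × 40 = 80 states.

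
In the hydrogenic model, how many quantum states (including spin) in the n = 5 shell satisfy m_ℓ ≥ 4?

2

Go through ℓ = 0, …, 4 (the values permitted for n = 5).
Per ℓ-value: ℓ=4 → 1.
Orbitals: 1. Each orbital carries two spin states, so 1 × 2 = 2 states.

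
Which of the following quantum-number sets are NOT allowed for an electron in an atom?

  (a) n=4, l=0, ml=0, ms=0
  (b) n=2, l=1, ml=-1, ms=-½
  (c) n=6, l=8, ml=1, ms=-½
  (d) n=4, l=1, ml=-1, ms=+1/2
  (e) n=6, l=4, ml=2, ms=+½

(a) has ms = 0, but an electron's spin must be ±1/2.
(c) has l = 8 ≥ n = 6, violating 0 ≤ l ≤ n−1.
The remaining sets (b), (d), (e) satisfy all four rules.

(a) and (c)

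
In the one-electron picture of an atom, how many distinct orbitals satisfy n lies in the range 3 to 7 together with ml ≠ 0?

For each n in the range, tally the orbitals obeying ml ≠ 0:
n=3 → 6; n=4 → 12; n=5 → 20; n=6 → 30; n=7 → 42.
Total orbitals: 6 + 12 + 20 + 30 + 42 = 110.

110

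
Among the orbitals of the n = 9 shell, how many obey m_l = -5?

4

Per l-value: l=5 → 1; l=6 → 1; l=7 → 1; l=8 → 1.
Total orbitals: 1 + 1 + 1 + 1 = 4.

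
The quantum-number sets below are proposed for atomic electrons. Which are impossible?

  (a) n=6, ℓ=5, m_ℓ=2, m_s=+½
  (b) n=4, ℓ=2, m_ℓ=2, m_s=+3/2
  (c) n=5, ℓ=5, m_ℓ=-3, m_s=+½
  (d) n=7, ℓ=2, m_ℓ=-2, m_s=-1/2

(b) and (c)

(b) has m_s = +3/2, but an electron's spin must be ±1/2.
(c) has ℓ = 5 ≥ n = 5, violating 0 ≤ ℓ ≤ n−1.
The remaining sets (a), (d) satisfy all four rules.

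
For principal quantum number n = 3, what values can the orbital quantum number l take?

l is an integer with 0 ≤ l ≤ n−1, so for n = 3: l = 0, 1, 2.

0, 1, 2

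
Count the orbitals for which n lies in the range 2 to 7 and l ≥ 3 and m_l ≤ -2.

Work shell by shell — for each n, count the (l, m_l) pairs that satisfy l ≥ 3 and m_l ≤ -2:
n=4 → 2; n=5 → 5; n=6 → 9; n=7 → 14.
Total orbitals: 2 + 5 + 9 + 14 = 30.

30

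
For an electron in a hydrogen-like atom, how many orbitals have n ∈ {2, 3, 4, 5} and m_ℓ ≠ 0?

Per-shell orbital counts meeting the constraint:
n=2 → 2; n=3 → 6; n=4 → 12; n=5 → 20.
Total orbitals: 2 + 6 + 12 + 20 = 40.

40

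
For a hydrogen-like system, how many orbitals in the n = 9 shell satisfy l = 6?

13

Go through l = 0, …, 8 (the values permitted for n = 9).
Orbitals with l = 6, by l: l=6 → 13.
Total orbitals: 13.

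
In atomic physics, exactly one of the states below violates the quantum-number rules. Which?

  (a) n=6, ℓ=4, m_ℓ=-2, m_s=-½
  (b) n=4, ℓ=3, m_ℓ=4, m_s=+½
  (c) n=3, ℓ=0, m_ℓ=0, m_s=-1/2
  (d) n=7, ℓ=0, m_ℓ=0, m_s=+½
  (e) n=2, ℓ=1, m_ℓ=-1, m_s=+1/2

(b) has |m_ℓ| = 4 > ℓ = 3, violating −ℓ ≤ m_ℓ ≤ ℓ.
The remaining sets (a), (c), (d), (e) satisfy all four rules.

(b)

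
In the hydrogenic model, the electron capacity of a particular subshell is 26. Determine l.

2(2l+1) = 26 ⇒ 2l+1 = 13 ⇒ l = 6.

l = 6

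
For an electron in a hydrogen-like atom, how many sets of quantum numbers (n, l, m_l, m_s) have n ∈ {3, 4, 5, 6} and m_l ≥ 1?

68

Go shell by shell, enumerating (l, m_l) with m_l ≥ 1:
n=3 → 3; n=4 → 6; n=5 → 10; n=6 → 15.
Orbitals: 3 + 6 + 10 + 15 = 34. Including both spin states (m_s = ±1/2) gives 2 × 34 = 68 states.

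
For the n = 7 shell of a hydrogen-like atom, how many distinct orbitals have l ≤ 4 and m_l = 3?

The n = 7 shell has l = 0 through 6; check each.
Contributions: l=3 → 1; l=4 → 1.
Total orbitals: 1 + 1 = 2.

2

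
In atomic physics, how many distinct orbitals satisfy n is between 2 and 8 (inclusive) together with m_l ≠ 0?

168

Go shell by shell, enumerating (l, m_l) with m_l ≠ 0:
n=2 → 2; n=3 → 6; n=4 → 12; n=5 → 20; n=6 → 30; n=7 → 42; n=8 → 56.
Total orbitals: 2 + 6 + 12 + 20 + 30 + 42 + 56 = 168.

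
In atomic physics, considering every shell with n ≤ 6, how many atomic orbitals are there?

Total orbitals = 1² + 2² + 3² + 4² + 5² + 6² = 91.

91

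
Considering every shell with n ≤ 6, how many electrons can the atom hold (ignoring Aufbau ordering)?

Total orbitals = 1² + 2² + 3² + 4² + 5² + 6² = 91. Doubling for spin gives 182 electrons.

182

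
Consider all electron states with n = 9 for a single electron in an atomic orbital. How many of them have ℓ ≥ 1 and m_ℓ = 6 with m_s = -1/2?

With n = 9 the allowed ℓ are 0, 1, …, 8.
The (ℓ, m_ℓ) pairs meeting ℓ ≥ 1 and m_ℓ = 6 give: ℓ=6 → 1; ℓ=7 → 1; ℓ=8 → 1.
Orbitals: 1 + 1 + 1 = 3. With m_s fixed to a single value there is one state per orbital, giving 3 states.

3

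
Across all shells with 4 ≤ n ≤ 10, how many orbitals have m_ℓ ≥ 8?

4

Treat each shell separately and count matching orbitals:
n=9 → 1; n=10 → 3.
Total orbitals: 1 + 3 = 4.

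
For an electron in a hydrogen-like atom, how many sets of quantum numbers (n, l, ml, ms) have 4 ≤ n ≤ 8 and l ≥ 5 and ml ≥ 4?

32

Treat each shell separately and count matching orbitals:
n=6 → 2; n=7 → 5; n=8 → 9.
Orbitals: 2 + 5 + 9 = 16. Including both spin states (ms = ±1/2) gives 2 × 16 = 32 states.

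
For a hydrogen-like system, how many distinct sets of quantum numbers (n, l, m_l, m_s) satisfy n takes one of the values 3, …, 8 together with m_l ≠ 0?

For each n in the range, tally the orbitals obeying m_l ≠ 0:
n=3 → 6; n=4 → 12; n=5 → 20; n=6 → 30; n=7 → 42; n=8 → 56.
Orbitals: 6 + 12 + 20 + 30 + 42 + 56 = 166. Including both spin states (m_s = ±1/2) gives 2 × 166 = 332 states.

332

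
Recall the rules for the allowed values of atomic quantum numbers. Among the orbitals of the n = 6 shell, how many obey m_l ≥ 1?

The n = 6 shell has l = 0 through 5; check each.
Contributions: l=1 → 1; l=2 → 2; l=3 → 3; l=4 → 4; l=5 → 5.
Total orbitals: 1 + 2 + 3 + 4 + 5 = 15.

15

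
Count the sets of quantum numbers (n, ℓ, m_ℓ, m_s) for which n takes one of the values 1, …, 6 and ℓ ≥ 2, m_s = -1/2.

For each n in the range, tally the orbitals obeying ℓ ≥ 2:
n=3 → 5; n=4 → 12; n=5 → 21; n=6 → 32.
Orbitals: 5 + 12 + 21 + 32 = 70. With m_s fixed to -1/2 there is one state per orbital, so 70 states.

70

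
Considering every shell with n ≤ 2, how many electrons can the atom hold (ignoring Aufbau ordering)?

10

Total orbitals = 1² + 2² = 5. Doubling for spin gives 10 electrons.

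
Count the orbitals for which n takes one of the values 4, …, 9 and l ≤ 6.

224

Treat each shell separately and count matching orbitals:
n=4 → 16; n=5 → 25; n=6 → 36; n=7 → 49; n=8 → 49; n=9 → 49.
Total orbitals: 16 + 25 + 36 + 49 + 49 + 49 = 224.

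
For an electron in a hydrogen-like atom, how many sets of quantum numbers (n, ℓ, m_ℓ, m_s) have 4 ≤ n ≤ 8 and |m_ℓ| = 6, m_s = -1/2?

6

Per-shell orbital counts meeting the constraint:
n=7 → 2; n=8 → 4.
Orbitals: 2 + 4 = 6. With m_s fixed to -1/2 there is one state per orbital, so 6 states.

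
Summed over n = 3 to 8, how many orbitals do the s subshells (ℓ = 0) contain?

An s subshell (ℓ = 0) exists for every n ≥ 1, so shells n = 3, 4, 5, 6, 7, 8 each contribute one — 6 subshells.
Since each s subshell has 2·0+1 = 1 orbital, the total is 6 × 1 = 6.

6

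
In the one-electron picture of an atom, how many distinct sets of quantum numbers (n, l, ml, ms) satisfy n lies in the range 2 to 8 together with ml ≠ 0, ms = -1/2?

Count contributing orbitals for each principal shell:
n=2 → 2; n=3 → 6; n=4 → 12; n=5 → 20; n=6 → 30; n=7 → 42; n=8 → 56.
Orbitals: 2 + 6 + 12 + 20 + 30 + 42 + 56 = 168. With ms fixed to -1/2 there is one state per orbital, so 168 states.

168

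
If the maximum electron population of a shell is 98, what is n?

n = 7

2n² = 98 ⇒ n² = 49 ⇒ n = 7.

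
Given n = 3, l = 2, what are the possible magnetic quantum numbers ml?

-2, -1, 0, 1, 2

ml takes every integer from −l to +l. With l = 2 that gives the 5 values -2, -1, 0, 1, 2.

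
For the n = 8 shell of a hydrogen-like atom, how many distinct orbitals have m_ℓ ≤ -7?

Contributions: ℓ=7 → 1.
Total orbitals: 1.

1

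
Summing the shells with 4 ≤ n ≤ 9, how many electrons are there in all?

Shell n has n² orbitals: 4²=16 + 5²=25 + 6²=36 + 7²=49 + 8²=64 + 9²=81 = 271 orbitals.
Two spin states per orbital: 2 × 271 = 542 electrons.

542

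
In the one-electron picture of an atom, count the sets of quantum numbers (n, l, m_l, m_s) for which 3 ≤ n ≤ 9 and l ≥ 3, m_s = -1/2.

For each n in the range, tally the orbitals obeying l ≥ 3:
n=4 → 7; n=5 → 16; n=6 → 27; n=7 → 40; n=8 → 55; n=9 → 72.
Orbitals: 7 + 16 + 27 + 40 + 55 + 72 = 217. With m_s fixed to -1/2 there is one state per orbital, so 217 states.

217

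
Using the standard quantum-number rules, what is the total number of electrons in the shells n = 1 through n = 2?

10

Shell n has n² orbitals: 1²=1 + 2²=4 = 5 orbitals.
Two spin states per orbital: 2 × 5 = 10 electrons.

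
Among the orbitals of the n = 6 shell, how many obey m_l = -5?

1

Go through l = 0, …, 5 (the values permitted for n = 6).
Contributions: l=5 → 1.
Total orbitals: 1.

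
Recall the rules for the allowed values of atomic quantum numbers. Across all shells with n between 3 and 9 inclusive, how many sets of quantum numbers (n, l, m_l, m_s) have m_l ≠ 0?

476

Work shell by shell — for each n, count the (l, m_l) pairs that satisfy m_l ≠ 0:
n=3 → 6; n=4 → 12; n=5 → 20; n=6 → 30; n=7 → 42; n=8 → 56; n=9 → 72.
Orbitals: 6 + 12 + 20 + 30 + 42 + 56 + 72 = 238. Including both spin states (m_s = ±1/2) gives 2 × 238 = 476 states.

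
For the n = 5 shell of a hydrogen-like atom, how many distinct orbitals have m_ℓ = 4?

1

Go through ℓ = 0, …, 4 (the values permitted for n = 5).
Orbitals with m_ℓ = 4, by ℓ: ℓ=4 → 1.
Total orbitals: 1.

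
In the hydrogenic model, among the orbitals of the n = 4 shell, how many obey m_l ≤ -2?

3

The n = 4 shell has l = 0 through 3; check each.
The (l, m_l) pairs meeting m_l ≤ -2 give: l=2 → 1; l=3 → 2.
Total orbitals: 1 + 2 = 3.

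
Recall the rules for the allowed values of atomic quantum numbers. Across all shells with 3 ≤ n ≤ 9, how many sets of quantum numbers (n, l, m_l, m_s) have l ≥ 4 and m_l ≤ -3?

For each n in the range, tally the orbitals obeying l ≥ 4 and m_l ≤ -3:
n=5 → 2; n=6 → 5; n=7 → 9; n=8 → 14; n=9 → 20.
Orbitals: 2 + 5 + 9 + 14 + 20 = 50. Including both spin states (m_s = ±1/2) gives 2 × 50 = 100 states.

100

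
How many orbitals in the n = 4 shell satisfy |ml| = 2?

4

For n = 4, l ranges over 0 … 3.
The (l, ml) pairs meeting |ml| = 2 give: l=2 → 2; l=3 → 2.
Total orbitals: 2 + 2 = 4.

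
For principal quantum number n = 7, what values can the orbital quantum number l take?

l is an integer with 0 ≤ l ≤ n−1, so for n = 7: l = 0, 1, 2, 3, 4, 5, 6.

0, 1, 2, 3, 4, 5, 6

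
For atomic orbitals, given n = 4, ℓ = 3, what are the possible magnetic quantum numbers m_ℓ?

m_ℓ takes every integer from −ℓ to +ℓ. With ℓ = 3 that gives the 7 values -3, -2, -1, 0, 1, 2, 3.

-3, -2, -1, 0, 1, 2, 3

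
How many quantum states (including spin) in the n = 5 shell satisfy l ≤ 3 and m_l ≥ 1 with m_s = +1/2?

6

The (l, m_l) pairs meeting l ≤ 3 and m_l ≥ 1 give: l=1 → 1; l=2 → 2; l=3 → 3.
Orbitals: 1 + 2 + 3 = 6. With m_s fixed to a single value there is one state per orbital, giving 6 states.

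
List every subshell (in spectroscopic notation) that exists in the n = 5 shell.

For n = 5, l runs from 0 to 4. In spectroscopic notation l = 0,1,2,… ↔ s,p,d,f,g,h,i, so the subshells are 5s, 5p, 5d, 5f, 5g.

5s, 5p, 5d, 5f, 5g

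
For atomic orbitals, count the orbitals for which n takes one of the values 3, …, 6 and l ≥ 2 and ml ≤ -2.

20

Treat each shell separately and count matching orbitals:
n=3 → 1; n=4 → 3; n=5 → 6; n=6 → 10.
Total orbitals: 1 + 3 + 6 + 10 = 20.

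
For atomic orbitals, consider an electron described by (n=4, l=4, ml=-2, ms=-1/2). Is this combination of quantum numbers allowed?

Invalid

The orbital quantum number must satisfy 0 ≤ l ≤ n−1. With n = 4 the allowed l values are 0, 1, 2, 3, so l = 4 is out of range.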